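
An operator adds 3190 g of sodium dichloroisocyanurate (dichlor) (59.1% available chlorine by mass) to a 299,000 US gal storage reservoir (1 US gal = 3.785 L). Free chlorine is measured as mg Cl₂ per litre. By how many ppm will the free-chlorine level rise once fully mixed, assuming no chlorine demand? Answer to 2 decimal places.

Volume: 299,000 US gal × 3.785 L/gal = 1,131,715 L.
Available chlorine delivered: 3190 g × 0.591 = 1885 g as Cl₂.
Concentration rise: 1885 g / 1,131,715 L = 1.666 mg/L = 1.67 ppm.

1.67 ppm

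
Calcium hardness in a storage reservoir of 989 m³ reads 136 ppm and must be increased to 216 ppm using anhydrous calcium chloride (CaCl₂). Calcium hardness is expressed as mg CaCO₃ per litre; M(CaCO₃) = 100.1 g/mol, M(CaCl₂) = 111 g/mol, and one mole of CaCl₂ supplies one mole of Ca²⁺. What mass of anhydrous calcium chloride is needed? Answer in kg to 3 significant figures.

87.7 kg

Volume: 989 m³ = 989,000 L.
Hardness to add: (216 − 136) = 80 mg/L as CaCO₃ × 989,000 L = 79,120 g as CaCO₃.
Moles of Ca²⁺ (1 mol Ca²⁺ ≡ 1 mol CaCO₃): 79,120 / 100.1 g/mol = 790.4 mol.
Mass of CaCl₂: 790.4 × 111 = 87,740 g.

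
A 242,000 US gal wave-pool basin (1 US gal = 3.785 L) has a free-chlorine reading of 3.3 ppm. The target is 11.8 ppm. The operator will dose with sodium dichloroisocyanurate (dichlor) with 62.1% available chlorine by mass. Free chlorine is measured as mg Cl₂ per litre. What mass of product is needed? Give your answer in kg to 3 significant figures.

Volume: 242,000 US gal × 3.785 L/gal = 915,970 L.
Chlorine deficit: 11.8 − 3.3 = 8.5 ppm = 8.5 mg/L as Cl₂.
Cl₂ equivalent needed: 8.5 mg/L × 915,970 L = 7,786,000 mg = 7786 g.
Product at 62.1% available chlorine: 7786 / 0.621 = 12,540 g.

12.5 kg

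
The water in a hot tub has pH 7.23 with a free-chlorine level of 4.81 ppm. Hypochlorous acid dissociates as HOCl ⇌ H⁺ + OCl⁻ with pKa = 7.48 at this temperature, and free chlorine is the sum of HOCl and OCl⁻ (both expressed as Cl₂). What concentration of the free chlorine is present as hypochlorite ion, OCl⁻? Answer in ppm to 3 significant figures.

1.73 ppm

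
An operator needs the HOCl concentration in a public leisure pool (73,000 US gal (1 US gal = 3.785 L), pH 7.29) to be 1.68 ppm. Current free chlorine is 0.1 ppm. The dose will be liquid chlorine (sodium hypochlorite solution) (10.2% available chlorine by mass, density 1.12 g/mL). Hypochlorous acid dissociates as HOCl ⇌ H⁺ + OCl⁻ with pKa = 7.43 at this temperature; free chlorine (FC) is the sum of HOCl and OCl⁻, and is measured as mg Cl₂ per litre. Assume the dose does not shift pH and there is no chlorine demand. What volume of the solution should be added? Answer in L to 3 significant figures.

Volume: 73,000 US gal × 3.785 L/gal = 276,305 L.
[OCl⁻]/[HOCl] = 10^(pH − pKa) = 10^(7.29 − 7.43) = 0.7244; fraction as HOCl = 1/(1 + 0.7244) = 0.5799.
Free chlorine required for 1.68 ppm HOCl: 1.68 / 0.5799 = 2.897 ppm.
FC to add: 2.897 − 0.1 = 2.797 mg/L as Cl₂.
Cl₂ equivalent: 2.797 mg/L × 276,305 L = 772.8 g.
Product at 10.2% available Cl: 772.8 / 0.102 = 7577 g.
Volume: 7577 g ÷ 1.12 g/mL = 6765 mL.

6.77 L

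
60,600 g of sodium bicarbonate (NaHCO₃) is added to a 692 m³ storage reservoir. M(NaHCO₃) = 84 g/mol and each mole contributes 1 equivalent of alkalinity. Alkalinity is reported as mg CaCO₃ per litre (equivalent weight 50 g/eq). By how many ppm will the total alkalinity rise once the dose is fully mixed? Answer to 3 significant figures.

Volume: 692 m³ = 692,000 L.
Moles of NaHCO₃: 60,600 g ÷ 84 g/mol = 721.4 mol → 721.4 eq of alkalinity.
As CaCO₃: 721.4 eq × 50 g/eq = 36,070 g.
Rise: 36,070 g / 692,000 L × 1000 = 52.13 mg/L.

52.1 ppm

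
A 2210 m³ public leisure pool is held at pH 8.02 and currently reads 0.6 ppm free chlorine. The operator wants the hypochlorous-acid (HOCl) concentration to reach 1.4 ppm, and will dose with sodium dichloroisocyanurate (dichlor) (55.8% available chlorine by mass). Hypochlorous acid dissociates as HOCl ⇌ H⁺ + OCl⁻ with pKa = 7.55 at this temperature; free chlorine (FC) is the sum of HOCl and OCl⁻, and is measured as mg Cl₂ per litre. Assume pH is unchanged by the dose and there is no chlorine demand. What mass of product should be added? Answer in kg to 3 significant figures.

19.5 kg

Volume: 2210 m³ = 2,210,000 L.
[OCl⁻]/[HOCl] = 10^(pH − pKa) = 10^(8.02 − 7.55) = 2.951; fraction as HOCl = 1/(1 + 2.951) = 0.2531.
Free chlorine required for 1.4 ppm HOCl: 1.4 / 0.2531 = 5.532 ppm.
FC to add: 5.532 − 0.6 = 4.932 mg/L as Cl₂.
Cl₂ equivalent: 4.932 mg/L × 2,210,000 L = 10,900 g.
Product at 55.8% available Cl: 10,900 / 0.558 = 19,530 g.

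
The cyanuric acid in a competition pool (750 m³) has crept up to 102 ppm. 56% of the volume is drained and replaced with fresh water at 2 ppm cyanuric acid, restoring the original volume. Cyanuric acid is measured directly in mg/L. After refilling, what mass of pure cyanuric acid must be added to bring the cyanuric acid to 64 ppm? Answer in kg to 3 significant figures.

Volume: 750 m³ = 750,000 L.
After draining 56% and refilling: 102 × 0.44 + 2 × 0.56 = 46 ppm.
Deficit to target: 64 − 46 = 18 mg/L.
Mass: 18 mg/L × 750,000 L = 13,500 g cyanuric acid.

13.5 kg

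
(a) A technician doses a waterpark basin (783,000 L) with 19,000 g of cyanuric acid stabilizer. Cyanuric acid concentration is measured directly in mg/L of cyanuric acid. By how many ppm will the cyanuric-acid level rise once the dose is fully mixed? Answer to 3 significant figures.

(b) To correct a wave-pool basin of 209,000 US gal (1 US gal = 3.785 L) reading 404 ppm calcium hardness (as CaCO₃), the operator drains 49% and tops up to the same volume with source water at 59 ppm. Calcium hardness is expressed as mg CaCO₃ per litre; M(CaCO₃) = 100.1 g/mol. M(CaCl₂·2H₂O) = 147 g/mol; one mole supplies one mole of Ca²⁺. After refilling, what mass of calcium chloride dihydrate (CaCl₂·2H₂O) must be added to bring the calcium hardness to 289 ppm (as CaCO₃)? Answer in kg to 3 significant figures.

(a) Rise: 19,000 g / 783,000 L × 1000 = 24.27 mg/L.

(b) Volume: 209,000 US gal × 3.785 L/gal = 791,065 L.
(b) After draining 49% and refilling: 404 × 0.51 + 59 × 0.49 = 234.95 ppm.
(b) Deficit to target: 289 − 234.95 = 54.05 mg/L.
(b) As CaCO₃: 54.05 mg/L × 791,065 L = 42,760 g; ÷ 100.1 = 427.1 mol Ca²⁺.
(b) Mass: 427.1 × 147 = 62,790 g.

(a) 24.3 ppm; (b) 62.8 kg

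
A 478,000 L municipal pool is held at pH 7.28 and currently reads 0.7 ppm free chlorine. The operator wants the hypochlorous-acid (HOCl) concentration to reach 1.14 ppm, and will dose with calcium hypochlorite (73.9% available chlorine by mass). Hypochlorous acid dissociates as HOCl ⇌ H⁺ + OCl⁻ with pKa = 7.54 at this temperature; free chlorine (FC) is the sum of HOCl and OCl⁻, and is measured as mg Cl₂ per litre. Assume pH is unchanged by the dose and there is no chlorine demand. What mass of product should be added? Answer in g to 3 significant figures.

[OCl⁻]/[HOCl] = 10^(pH − pKa) = 10^(7.28 − 7.54) = 0.5495; fraction as HOCl = 1/(1 + 0.5495) = 0.6454.
Free chlorine required for 1.14 ppm HOCl: 1.14 / 0.6454 = 1.766 ppm.
FC to add: 1.766 − 0.7 = 1.066 mg/L as Cl₂.
Cl₂ equivalent: 1.066 mg/L × 478,000 L = 509.8 g.
Product at 73.9% available Cl: 509.8 / 0.739 = 689.8 g.

690 g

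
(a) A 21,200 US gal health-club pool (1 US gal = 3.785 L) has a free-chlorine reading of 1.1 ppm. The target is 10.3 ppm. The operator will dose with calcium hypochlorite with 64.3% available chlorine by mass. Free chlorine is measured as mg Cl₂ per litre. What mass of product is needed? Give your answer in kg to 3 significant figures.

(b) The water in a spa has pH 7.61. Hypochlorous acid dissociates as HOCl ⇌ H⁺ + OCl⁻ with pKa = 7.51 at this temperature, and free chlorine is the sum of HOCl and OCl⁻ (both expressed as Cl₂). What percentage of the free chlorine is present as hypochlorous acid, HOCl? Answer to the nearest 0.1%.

(a) Volume: 21,200 US gal × 3.785 L/gal = 80,242 L.
(a) Chlorine deficit: 10.3 − 1.1 = 9.2 ppm = 9.2 mg/L as Cl₂.
(a) Cl₂ equivalent needed: 9.2 mg/L × 80,242 L = 738,200 mg = 738.2 g.
(a) Product at 64.3% available chlorine: 738.2 / 0.643 = 1148 g.

(b) [OCl⁻]/[HOCl] = 10^(pH − pKa) = 10^(7.61 − 7.51) = 10^0.10 = 1.259.
(b) Fraction as HOCl = 1 / (1 + 1.259) = 0.4427.

(a) 1.15 kg; (b) 44.3%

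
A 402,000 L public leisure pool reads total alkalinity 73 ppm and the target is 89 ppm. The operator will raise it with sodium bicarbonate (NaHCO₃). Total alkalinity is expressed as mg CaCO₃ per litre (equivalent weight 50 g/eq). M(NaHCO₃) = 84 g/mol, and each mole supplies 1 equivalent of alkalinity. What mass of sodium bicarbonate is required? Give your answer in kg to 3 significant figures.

Alkalinity to add: (89 − 73) = 16 mg/L as CaCO₃ × 402,000 L = 6432 g as CaCO₃.
Equivalents: 6432 g ÷ 50 g/eq = 128.6 eq.
NaHCO₃ supplies 1 eq per mole → 128.6 mol.
Mass: 128.6 mol × 84 g/mol = 10,810 g.

10.8 kg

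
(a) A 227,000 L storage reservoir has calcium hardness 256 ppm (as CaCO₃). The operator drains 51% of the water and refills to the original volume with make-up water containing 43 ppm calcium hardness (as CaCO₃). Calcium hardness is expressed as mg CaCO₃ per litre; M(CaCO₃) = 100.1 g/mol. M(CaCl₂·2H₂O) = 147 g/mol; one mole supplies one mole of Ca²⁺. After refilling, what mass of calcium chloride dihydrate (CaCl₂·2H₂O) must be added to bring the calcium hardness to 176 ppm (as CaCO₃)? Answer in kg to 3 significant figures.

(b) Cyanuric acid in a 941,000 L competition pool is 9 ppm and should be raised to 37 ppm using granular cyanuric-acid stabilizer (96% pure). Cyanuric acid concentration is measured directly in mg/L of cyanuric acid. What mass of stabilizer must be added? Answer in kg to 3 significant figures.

(a) After draining 51% and refilling: 256 × 0.49 + 43 × 0.51 = 147.37 ppm.
(a) Deficit to target: 176 − 147.37 = 28.63 mg/L.
(a) As CaCO₃: 28.63 mg/L × 227,000 L = 6499 g; ÷ 100.1 = 64.93 mol Ca²⁺.
(a) Mass: 64.93 × 147 = 9544 g.

(b) CYA to add: (37 − 9) = 28 mg/L × 941,000 L = 26,350 g cyanuric acid.
(b) At 96% purity: 26,350 / 0.96 = 27,450 g product.

(a) 9.54 kg; (b) 27.4 kg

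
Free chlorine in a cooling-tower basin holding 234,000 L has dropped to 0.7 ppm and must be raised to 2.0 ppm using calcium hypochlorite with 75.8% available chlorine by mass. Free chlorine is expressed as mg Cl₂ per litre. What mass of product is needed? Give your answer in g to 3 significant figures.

Chlorine deficit: 2.0 − 0.7 = 1.3 ppm = 1.3 mg/L as Cl₂.
Cl₂ equivalent needed: 1.3 mg/L × 234,000 L = 304,200 mg = 304.2 g.
Product at 75.8% available chlorine: 304.2 / 0.758 = 401.3 g.

401 g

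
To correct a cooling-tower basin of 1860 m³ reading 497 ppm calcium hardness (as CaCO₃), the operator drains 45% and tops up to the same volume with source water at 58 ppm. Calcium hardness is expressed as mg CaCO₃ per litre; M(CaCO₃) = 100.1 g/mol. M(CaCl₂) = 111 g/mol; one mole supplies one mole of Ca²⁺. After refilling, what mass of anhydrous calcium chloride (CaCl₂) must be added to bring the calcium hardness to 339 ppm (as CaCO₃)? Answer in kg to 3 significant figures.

81.6 kg

Volume: 1860 m³ = 1,860,000 L.
After draining 45% and refilling: 497 × 0.55 + 58 × 0.45 = 299.45 ppm.
Deficit to target: 339 − 299.45 = 39.55 mg/L.
As CaCO₃: 39.55 mg/L × 1,860,000 L = 73,560 g; ÷ 100.1 = 734.9 mol Ca²⁺.
Mass: 734.9 × 111 = 81,570 g.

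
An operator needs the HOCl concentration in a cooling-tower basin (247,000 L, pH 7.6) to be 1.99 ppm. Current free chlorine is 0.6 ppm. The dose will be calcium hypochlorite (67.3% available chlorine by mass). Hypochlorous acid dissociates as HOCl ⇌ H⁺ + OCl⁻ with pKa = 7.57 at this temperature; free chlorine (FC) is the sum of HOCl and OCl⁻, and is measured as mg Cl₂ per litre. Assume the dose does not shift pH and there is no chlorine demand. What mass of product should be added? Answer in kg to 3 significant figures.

1.29 kg

[OCl⁻]/[HOCl] = 10^(pH − pKa) = 10^(7.6 − 7.57) = 1.072; fraction as HOCl = 1/(1 + 1.072) = 0.4827.
Free chlorine required for 1.99 ppm HOCl: 1.99 / 0.4827 = 4.122 ppm.
FC to add: 4.122 − 0.6 = 3.522 mg/L as Cl₂.
Cl₂ equivalent: 3.522 mg/L × 247,000 L = 870 g.
Product at 67.3% available Cl: 870 / 0.673 = 1293 g.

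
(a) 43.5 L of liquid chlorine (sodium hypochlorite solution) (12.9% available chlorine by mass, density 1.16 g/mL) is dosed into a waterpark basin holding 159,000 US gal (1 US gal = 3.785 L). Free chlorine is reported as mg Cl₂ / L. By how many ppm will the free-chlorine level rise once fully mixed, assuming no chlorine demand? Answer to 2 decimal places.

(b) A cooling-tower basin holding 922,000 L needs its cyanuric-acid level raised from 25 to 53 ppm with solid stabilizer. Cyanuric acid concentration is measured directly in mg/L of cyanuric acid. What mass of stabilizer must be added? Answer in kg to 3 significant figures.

(a) 10.82 ppm; (b) 25.8 kg

(a) Volume: 159,000 US gal × 3.785 L/gal = 601,815 L.
(a) Mass of solution: 43.5 L × 1000 mL/L × 1.16 g/mL = 50,460 g.
(a) Available chlorine delivered: 50,460 g × 0.129 = 6509 g as Cl₂.
(a) Concentration rise: 6509 g / 601,815 L = 10.82 mg/L = 10.82 ppm.

(b) CYA to add: (53 − 25) = 28 mg/L × 922,000 L = 25,820 g cyanuric acid.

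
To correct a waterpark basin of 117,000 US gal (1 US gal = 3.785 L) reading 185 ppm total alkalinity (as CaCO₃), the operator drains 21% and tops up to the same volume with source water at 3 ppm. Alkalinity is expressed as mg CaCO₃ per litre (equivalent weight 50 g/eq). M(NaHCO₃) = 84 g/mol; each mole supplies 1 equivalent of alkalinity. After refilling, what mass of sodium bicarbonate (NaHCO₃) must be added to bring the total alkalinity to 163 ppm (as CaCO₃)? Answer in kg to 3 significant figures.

Volume: 117,000 US gal × 3.785 L/gal = 442,845 L.
After draining 21% and refilling: 185 × 0.79 + 3 × 0.21 = 146.78 ppm.
Deficit to target: 163 − 146.78 = 16.22 mg/L.
As CaCO₃: 16.22 mg/L × 442,845 L = 7183 g; ÷ 50 g/eq ÷ 1 = 143.7 mol NaHCO₃.
Mass: 143.7 × 84 = 12,070 g.

12.1 kg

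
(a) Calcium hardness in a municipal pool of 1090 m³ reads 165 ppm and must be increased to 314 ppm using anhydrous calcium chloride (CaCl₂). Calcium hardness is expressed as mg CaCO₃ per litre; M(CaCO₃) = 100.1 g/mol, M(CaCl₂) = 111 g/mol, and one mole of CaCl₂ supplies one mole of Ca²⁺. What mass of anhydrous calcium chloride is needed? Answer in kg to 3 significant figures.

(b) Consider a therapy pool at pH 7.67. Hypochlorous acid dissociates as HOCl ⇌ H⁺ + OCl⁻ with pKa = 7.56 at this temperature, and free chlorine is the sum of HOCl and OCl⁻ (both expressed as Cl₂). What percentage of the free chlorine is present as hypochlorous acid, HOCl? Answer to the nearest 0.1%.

(a) Volume: 1090 m³ = 1,090,000 L.
(a) Hardness to add: (314 − 165) = 149 mg/L as CaCO₃ × 1,090,000 L = 162,400 g as CaCO₃.
(a) Moles of Ca²⁺ (1 mol Ca²⁺ ≡ 1 mol CaCO₃): 162,400 / 100.1 g/mol = 1622 mol.
(a) Mass of CaCl₂: 1622 × 111 = 180,100 g.

(b) [OCl⁻]/[HOCl] = 10^(pH − pKa) = 10^(7.67 − 7.56) = 10^0.11 = 1.288.
(b) Fraction as HOCl = 1 / (1 + 1.288) = 0.437.

(a) 180 kg; (b) 43.7%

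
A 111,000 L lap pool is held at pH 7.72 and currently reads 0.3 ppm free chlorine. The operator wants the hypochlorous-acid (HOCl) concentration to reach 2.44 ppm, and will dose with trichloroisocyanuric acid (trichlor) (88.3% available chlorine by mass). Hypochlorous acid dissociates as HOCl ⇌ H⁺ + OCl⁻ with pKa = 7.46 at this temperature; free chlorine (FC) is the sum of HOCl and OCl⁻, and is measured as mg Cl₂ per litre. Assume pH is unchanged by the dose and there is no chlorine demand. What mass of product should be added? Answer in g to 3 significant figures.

827 g

[OCl⁻]/[HOCl] = 10^(pH − pKa) = 10^(7.72 − 7.46) = 1.82; fraction as HOCl = 1/(1 + 1.82) = 0.3546.
Free chlorine required for 2.44 ppm HOCl: 2.44 / 0.3546 = 6.88 ppm.
FC to add: 6.88 − 0.3 = 6.58 mg/L as Cl₂.
Cl₂ equivalent: 6.58 mg/L × 111,000 L = 730.4 g.
Product at 88.3% available Cl: 730.4 / 0.883 = 827.2 g.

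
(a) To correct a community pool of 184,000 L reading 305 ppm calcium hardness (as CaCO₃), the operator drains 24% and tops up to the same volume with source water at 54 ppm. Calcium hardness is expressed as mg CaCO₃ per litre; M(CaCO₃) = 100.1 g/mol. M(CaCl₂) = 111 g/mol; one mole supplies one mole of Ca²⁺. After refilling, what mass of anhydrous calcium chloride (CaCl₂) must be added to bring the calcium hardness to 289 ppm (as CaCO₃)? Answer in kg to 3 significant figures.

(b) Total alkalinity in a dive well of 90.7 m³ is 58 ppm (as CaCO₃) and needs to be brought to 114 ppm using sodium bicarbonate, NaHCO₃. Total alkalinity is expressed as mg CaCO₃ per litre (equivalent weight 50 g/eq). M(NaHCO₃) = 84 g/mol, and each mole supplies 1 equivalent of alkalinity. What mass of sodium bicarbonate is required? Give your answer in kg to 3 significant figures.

(a) After draining 24% and refilling: 305 × 0.76 + 54 × 0.24 = 244.76 ppm.
(a) Deficit to target: 289 − 244.76 = 44.24 mg/L.
(a) As CaCO₃: 44.24 mg/L × 184,000 L = 8140 g; ÷ 100.1 = 81.32 mol Ca²⁺.
(a) Mass: 81.32 × 111 = 9027 g.

(b) Volume: 90.7 m³ = 90,700 L.
(b) Alkalinity to add: (114 − 58) = 56 mg/L as CaCO₃ × 90,700 L = 5079 g as CaCO₃.
(b) Equivalents: 5079 g ÷ 50 g/eq = 101.6 eq.
(b) NaHCO₃ supplies 1 eq per mole → 101.6 mol.
(b) Mass: 101.6 mol × 84 g/mol = 8533 g.

(a) 9.03 kg; (b) 8.53 kg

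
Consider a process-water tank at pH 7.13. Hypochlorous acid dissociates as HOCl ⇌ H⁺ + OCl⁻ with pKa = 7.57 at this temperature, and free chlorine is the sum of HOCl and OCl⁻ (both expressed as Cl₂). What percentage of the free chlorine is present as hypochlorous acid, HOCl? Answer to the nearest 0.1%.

[OCl⁻]/[HOCl] = 10^(pH − pKa) = 10^(7.13 − 7.57) = 10^-0.44 = 0.3631.
Fraction as HOCl = 1 / (1 + 0.3631) = 0.7336.

73.4%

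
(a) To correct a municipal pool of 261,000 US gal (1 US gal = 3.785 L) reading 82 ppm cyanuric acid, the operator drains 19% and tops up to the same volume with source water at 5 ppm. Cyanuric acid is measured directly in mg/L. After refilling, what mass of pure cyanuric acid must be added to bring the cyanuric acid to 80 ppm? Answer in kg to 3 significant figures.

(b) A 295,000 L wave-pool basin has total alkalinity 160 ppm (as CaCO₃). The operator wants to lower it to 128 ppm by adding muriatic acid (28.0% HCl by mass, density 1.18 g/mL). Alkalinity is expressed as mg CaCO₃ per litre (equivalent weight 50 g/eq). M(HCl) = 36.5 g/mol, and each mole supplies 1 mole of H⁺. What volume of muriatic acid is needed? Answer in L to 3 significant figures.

(a) Volume: 261,000 US gal × 3.785 L/gal = 987,885 L.
(a) After draining 19% and refilling: 82 × 0.81 + 5 × 0.19 = 67.37 ppm.
(a) Deficit to target: 80 − 67.37 = 12.63 mg/L.
(a) Mass: 12.63 mg/L × 987,885 L = 12,480 g cyanuric acid.

(b) Alkalinity to neutralize: (160 − 128) = 32 mg/L as CaCO₃ × 295,000 L = 9440 g as CaCO₃.
(b) Equivalents of H⁺ required: 9440 ÷ 50 g/eq = 188.8 eq = 188.8 mol HCl.
(b) Mass of HCl: 188.8 × 36.5 = 6891 g.
(b) Mass of 28.0% solution: 6891 / 0.28 = 24,610 g.
(b) Volume: 24,610 g ÷ 1.18 g/mL = 20,860 mL.

(a) 12.5 kg; (b) 20.9 L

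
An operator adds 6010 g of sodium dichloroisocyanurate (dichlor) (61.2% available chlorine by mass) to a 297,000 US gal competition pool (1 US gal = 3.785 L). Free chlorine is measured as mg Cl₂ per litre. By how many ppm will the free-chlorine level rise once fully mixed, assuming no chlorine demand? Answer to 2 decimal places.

3.27 ppm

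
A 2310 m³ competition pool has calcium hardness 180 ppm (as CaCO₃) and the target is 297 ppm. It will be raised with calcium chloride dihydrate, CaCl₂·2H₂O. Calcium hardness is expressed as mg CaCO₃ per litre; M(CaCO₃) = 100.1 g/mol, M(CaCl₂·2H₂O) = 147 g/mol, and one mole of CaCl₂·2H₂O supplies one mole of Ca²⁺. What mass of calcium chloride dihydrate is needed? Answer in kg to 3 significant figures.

Volume: 2310 m³ = 2,310,000 L.
Hardness to add: (297 − 180) = 117 mg/L as CaCO₃ × 2,310,000 L = 270,300 g as CaCO₃.
Moles of Ca²⁺ (1 mol Ca²⁺ ≡ 1 mol CaCO₃): 270,300 / 100.1 g/mol = 2700 mol.
Mass of CaCl₂·2H₂O: 2700 × 147 = 396,900 g.

397 kg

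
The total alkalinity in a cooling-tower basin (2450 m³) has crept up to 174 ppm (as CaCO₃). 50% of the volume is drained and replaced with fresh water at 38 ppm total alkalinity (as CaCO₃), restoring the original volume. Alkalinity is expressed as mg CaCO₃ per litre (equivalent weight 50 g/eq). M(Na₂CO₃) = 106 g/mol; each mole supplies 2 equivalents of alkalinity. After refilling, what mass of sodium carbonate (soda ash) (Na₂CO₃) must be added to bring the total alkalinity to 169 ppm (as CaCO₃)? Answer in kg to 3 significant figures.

Volume: 2450 m³ = 2,450,000 L.
After draining 50% and refilling: 174 × 0.50 + 38 × 0.50 = 106 ppm.
Deficit to target: 169 − 106 = 63 mg/L.
As CaCO₃: 63 mg/L × 2,450,000 L = 154,400 g; ÷ 50 g/eq ÷ 2 = 1544 mol Na₂CO₃.
Mass: 1544 × 106 = 163,600 g.

164 kg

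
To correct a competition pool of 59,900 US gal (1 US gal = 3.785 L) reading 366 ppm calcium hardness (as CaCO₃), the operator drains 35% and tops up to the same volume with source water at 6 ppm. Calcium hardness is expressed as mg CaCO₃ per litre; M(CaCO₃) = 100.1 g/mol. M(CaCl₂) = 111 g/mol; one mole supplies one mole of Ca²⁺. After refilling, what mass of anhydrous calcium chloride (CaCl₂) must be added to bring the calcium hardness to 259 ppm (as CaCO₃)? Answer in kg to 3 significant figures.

Volume: 59,900 US gal × 3.785 L/gal = 226,722 L.
After draining 35% and refilling: 366 × 0.65 + 6 × 0.35 = 240 ppm.
Deficit to target: 259 − 240 = 19 mg/L.
As CaCO₃: 19 mg/L × 226,722 L = 4308 g; ÷ 100.1 = 43.03 mol Ca²⁺.
Mass: 43.03 × 111 = 4777 g.

4.78 kg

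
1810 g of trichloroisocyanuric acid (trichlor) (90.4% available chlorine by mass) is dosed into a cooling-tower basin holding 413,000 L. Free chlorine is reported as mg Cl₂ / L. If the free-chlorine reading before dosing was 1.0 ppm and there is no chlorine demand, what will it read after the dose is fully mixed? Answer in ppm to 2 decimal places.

Available chlorine delivered: 1810 g × 0.904 = 1636 g as Cl₂.
Concentration rise: 1636 g / 413,000 L = 3.962 mg/L = 3.96 ppm.
Final FC: 1.0 + 3.96 = 4.96 ppm.

4.96 ppm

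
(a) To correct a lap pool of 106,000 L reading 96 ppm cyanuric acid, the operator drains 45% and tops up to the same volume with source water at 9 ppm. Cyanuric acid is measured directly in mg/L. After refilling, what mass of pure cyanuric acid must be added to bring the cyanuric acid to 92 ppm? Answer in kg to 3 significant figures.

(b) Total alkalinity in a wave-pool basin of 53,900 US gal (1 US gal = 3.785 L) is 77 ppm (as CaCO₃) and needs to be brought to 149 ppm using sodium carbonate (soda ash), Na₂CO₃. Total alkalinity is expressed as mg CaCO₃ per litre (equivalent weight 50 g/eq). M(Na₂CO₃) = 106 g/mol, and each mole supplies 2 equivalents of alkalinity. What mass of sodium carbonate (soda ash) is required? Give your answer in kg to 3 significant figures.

(a) 3.73 kg; (b) 15.6 kg

(a) After draining 45% and refilling: 96 × 0.55 + 9 × 0.45 = 56.85 ppm.
(a) Deficit to target: 92 − 56.85 = 35.15 mg/L.
(a) Mass: 35.15 mg/L × 106,000 L = 3726 g cyanuric acid.

(b) Volume: 53,900 US gal × 3.785 L/gal = 204,012 L.
(b) Alkalinity to add: (149 − 77) = 72 mg/L as CaCO₃ × 204,012 L = 14,690 g as CaCO₃.
(b) Equivalents: 14,690 g ÷ 50 g/eq = 293.8 eq.
(b) Each mole of Na₂CO₃ supplies 2 eq, so 293.8 / 2 = 146.9 mol.
(b) Mass: 146.9 mol × 106 g/mol = 15,570 g.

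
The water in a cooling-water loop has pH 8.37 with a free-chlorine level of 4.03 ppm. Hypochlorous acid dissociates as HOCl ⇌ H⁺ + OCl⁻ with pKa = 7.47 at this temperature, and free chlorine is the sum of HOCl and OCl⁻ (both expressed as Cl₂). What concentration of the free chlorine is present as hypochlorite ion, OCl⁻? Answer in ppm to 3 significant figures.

[OCl⁻]/[HOCl] = 10^(pH − pKa) = 10^(8.37 − 7.47) = 10^0.90 = 7.943.
Fraction as HOCl = 1 / (1 + 7.943) = 0.1118.
OCl⁻ = (1 − 0.1118) × 4.03 ppm = 3.579 ppm.

3.58 ppm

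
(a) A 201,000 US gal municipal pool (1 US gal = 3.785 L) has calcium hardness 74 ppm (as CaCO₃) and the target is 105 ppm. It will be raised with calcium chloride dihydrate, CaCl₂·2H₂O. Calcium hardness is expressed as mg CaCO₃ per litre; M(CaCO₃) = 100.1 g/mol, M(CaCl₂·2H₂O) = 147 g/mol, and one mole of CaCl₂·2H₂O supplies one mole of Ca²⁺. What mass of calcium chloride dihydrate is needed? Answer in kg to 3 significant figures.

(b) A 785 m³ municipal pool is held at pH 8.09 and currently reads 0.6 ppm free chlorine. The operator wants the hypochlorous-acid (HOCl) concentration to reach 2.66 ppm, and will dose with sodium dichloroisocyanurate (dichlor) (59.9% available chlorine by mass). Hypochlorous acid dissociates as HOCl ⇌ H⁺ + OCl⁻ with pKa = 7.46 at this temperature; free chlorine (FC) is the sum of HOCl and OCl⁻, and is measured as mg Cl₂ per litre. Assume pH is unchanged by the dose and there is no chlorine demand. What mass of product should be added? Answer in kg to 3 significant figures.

(a) Volume: 201,000 US gal × 3.785 L/gal = 760,785 L.
(a) Hardness to add: (105 − 74) = 31 mg/L as CaCO₃ × 760,785 L = 23,580 g as CaCO₃.
(a) Moles of Ca²⁺ (1 mol Ca²⁺ ≡ 1 mol CaCO₃): 23,580 / 100.1 g/mol = 235.6 mol.
(a) Mass of CaCl₂·2H₂O: 235.6 × 147 = 34,630 g.

(b) Volume: 785 m³ = 785,000 L.
(b) [OCl⁻]/[HOCl] = 10^(pH − pKa) = 10^(8.09 − 7.46) = 4.266; fraction as HOCl = 1/(1 + 4.266) = 0.1899.
(b) Free chlorine required for 2.66 ppm HOCl: 2.66 / 0.1899 = 14.01 ppm.
(b) FC to add: 14.01 − 0.6 = 13.41 mg/L as Cl₂.
(b) Cl₂ equivalent: 13.41 mg/L × 785,000 L = 10,520 g.
(b) Product at 59.9% available Cl: 10,520 / 0.599 = 17,570 g.

(a) 34.6 kg; (b) 17.6 kg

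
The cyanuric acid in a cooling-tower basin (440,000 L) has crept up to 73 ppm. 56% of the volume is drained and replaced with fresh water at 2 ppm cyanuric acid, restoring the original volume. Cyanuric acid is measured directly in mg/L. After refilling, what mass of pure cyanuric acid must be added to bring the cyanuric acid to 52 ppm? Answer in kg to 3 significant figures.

8.25 kg

After draining 56% and refilling: 73 × 0.44 + 2 × 0.56 = 33.24 ppm.
Deficit to target: 52 − 33.24 = 18.76 mg/L.
Mass: 18.76 mg/L × 440,000 L = 8254 g cyanuric acid.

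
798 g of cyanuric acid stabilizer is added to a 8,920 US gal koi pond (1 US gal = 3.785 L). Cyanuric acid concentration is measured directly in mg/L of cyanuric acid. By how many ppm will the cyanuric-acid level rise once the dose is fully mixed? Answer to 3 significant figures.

23.6 ppm

Volume: 8,920 US gal × 3.785 L/gal = 33,762 L.
Rise: 798 g / 33,762 L × 1000 = 23.64 mg/L.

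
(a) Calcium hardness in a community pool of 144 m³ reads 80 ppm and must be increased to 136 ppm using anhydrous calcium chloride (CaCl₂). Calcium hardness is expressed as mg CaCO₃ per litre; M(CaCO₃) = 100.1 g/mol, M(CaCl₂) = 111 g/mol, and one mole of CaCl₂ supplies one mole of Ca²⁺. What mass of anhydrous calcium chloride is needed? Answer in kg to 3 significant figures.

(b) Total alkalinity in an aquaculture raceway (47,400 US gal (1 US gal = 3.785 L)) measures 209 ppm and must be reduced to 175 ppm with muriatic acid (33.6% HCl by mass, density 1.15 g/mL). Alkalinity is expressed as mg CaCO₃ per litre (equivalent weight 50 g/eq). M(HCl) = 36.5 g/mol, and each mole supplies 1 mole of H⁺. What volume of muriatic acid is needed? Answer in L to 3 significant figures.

(a) Volume: 144 m³ = 144,000 L.
(a) Hardness to add: (136 − 80) = 56 mg/L as CaCO₃ × 144,000 L = 8064 g as CaCO₃.
(a) Moles of Ca²⁺ (1 mol Ca²⁺ ≡ 1 mol CaCO₃): 8064 / 100.1 g/mol = 80.56 mol.
(a) Mass of CaCl₂: 80.56 × 111 = 8942 g.

(b) Volume: 47,400 US gal × 3.785 L/gal = 179,409 L.
(b) Alkalinity to neutralize: (209 − 175) = 34 mg/L as CaCO₃ × 179,409 L = 6100 g as CaCO₃.
(b) Equivalents of H⁺ required: 6100 ÷ 50 g/eq = 122 eq = 122 mol HCl.
(b) Mass of HCl: 122 × 36.5 = 4453 g.
(b) Mass of 33.6% solution: 4453 / 0.336 = 13,250 g.
(b) Volume: 13,250 g ÷ 1.15 g/mL = 11,520 mL.

(a) 8.94 kg; (b) 11.5 L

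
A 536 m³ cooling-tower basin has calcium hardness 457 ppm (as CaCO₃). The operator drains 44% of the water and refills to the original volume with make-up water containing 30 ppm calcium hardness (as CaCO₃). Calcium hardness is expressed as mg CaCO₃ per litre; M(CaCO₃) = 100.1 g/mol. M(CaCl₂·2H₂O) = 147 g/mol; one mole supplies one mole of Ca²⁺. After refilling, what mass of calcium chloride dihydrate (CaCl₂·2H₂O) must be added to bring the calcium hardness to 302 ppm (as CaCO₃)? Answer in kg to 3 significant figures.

Volume: 536 m³ = 536,000 L.
After draining 44% and refilling: 457 × 0.56 + 30 × 0.44 = 269.12 ppm.
Deficit to target: 302 − 269.12 = 32.88 mg/L.
As CaCO₃: 32.88 mg/L × 536,000 L = 17,620 g; ÷ 100.1 = 176.1 mol Ca²⁺.
Mass: 176.1 × 147 = 25,880 g.

25.9 kg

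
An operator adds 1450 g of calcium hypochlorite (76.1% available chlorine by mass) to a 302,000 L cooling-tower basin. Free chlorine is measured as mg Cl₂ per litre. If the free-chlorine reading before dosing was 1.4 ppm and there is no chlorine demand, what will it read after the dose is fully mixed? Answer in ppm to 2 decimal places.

5.05 ppm

Available chlorine delivered: 1450 g × 0.761 = 1103 g as Cl₂.
Concentration rise: 1103 g / 302,000 L = 3.654 mg/L = 3.65 ppm.
Final FC: 1.4 + 3.65 = 5.05 ppm.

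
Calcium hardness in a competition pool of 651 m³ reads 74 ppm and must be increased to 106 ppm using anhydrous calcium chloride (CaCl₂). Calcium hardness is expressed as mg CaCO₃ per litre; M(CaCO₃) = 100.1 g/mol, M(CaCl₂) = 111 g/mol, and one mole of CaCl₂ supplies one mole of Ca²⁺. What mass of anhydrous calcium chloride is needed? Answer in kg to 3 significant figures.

23.1 kg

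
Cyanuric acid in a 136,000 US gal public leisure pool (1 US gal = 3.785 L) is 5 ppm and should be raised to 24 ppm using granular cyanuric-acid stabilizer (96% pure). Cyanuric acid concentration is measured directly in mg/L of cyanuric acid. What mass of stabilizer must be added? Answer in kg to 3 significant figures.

10.2 kg

Volume: 136,000 US gal × 3.785 L/gal = 514,760 L.
CYA to add: (24 − 5) = 19 mg/L × 514,760 L = 9780 g cyanuric acid.
At 96% purity: 9780 / 0.96 = 10,190 g product.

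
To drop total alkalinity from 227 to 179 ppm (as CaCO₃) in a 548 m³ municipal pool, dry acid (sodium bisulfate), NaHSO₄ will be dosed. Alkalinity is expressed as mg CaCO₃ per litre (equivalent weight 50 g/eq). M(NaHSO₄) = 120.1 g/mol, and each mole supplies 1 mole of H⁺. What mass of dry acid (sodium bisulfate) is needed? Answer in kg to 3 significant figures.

63.2 kg

Volume: 548 m³ = 548,000 L.
Alkalinity to neutralize: (227 − 179) = 48 mg/L as CaCO₃ × 548,000 L = 26,300 g as CaCO₃.
Equivalents of H⁺ required: 26,300 ÷ 50 g/eq = 526.1 eq = 526.1 mol NaHSO₄.
Mass of NaHSO₄: 526.1 × 120.1 = 63,180 g.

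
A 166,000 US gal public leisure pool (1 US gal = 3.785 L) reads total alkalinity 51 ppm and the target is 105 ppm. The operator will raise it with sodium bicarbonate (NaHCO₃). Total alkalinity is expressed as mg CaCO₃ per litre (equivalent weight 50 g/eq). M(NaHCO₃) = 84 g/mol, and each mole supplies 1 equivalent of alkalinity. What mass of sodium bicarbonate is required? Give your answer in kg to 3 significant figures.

57.0 kg

Volume: 166,000 US gal × 3.785 L/gal = 628,310 L.
Alkalinity to add: (105 − 51) = 54 mg/L as CaCO₃ × 628,310 L = 33,930 g as CaCO₃.
Equivalents: 33,930 g ÷ 50 g/eq = 678.6 eq.
NaHCO₃ supplies 1 eq per mole → 678.6 mol.
Mass: 678.6 mol × 84 g/mol = 57,000 g.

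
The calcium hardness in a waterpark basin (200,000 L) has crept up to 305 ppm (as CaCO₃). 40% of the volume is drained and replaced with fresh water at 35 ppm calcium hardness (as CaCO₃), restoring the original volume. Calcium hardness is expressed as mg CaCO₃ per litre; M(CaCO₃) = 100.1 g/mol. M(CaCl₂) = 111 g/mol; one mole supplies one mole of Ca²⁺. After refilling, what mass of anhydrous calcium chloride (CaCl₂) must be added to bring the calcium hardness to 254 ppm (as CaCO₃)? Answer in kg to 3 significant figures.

After draining 40% and refilling: 305 × 0.60 + 35 × 0.40 = 197 ppm.
Deficit to target: 254 − 197 = 57 mg/L.
As CaCO₃: 57 mg/L × 200,000 L = 11,400 g; ÷ 100.1 = 113.9 mol Ca²⁺.
Mass: 113.9 × 111 = 12,640 g.

12.6 kg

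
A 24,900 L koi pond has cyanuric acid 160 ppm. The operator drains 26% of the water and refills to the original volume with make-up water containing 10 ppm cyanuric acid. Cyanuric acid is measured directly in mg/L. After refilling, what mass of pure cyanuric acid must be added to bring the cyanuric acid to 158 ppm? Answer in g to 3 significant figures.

921 g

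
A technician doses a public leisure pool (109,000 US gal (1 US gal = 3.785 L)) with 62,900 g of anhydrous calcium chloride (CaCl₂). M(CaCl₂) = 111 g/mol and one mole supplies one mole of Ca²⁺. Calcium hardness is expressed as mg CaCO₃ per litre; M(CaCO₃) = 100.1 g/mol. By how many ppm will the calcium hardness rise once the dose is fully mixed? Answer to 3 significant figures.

Volume: 109,000 US gal × 3.785 L/gal = 412,565 L.
Moles of Ca²⁺: 62,900 g ÷ 111 g/mol = 566.7 mol.
As CaCO₃: 566.7 mol × 100.1 g/mol = 56,720 g.
Rise: 56,720 g / 412,565 L × 1000 = 137.5 mg/L.

137 ppm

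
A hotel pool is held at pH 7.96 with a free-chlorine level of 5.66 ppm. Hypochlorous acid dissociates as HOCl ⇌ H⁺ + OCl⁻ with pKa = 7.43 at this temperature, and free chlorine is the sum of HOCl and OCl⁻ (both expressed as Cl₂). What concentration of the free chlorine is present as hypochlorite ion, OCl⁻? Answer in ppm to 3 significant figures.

4.37 ppm

[OCl⁻]/[HOCl] = 10^(pH − pKa) = 10^(7.96 − 7.43) = 10^0.53 = 3.388.
Fraction as HOCl = 1 / (1 + 3.388) = 0.2279.
OCl⁻ = (1 − 0.2279) × 5.66 ppm = 4.37 ppm.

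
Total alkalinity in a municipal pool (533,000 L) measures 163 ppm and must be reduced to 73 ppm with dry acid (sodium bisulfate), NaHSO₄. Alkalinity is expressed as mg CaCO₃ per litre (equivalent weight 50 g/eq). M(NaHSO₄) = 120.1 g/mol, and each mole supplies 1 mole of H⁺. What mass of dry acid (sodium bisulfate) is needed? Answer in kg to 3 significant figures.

115 kg

Alkalinity to neutralize: (163 − 73) = 90 mg/L as CaCO₃ × 533,000 L = 47,970 g as CaCO₃.
Equivalents of H⁺ required: 47,970 ÷ 50 g/eq = 959.4 eq = 959.4 mol NaHSO₄.
Mass of NaHSO₄: 959.4 × 120.1 = 115,200 g.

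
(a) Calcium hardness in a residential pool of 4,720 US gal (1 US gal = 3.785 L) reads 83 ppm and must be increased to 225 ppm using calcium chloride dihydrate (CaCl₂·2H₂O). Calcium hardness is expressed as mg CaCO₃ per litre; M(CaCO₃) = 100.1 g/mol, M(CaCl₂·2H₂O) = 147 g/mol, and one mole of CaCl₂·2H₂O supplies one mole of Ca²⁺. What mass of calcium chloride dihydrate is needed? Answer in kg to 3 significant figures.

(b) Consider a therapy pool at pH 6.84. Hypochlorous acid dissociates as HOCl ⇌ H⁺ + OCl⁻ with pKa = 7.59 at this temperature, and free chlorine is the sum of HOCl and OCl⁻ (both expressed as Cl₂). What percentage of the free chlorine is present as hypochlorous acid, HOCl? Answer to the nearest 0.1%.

(a) 3.73 kg; (b) 84.9%

(a) Volume: 4,720 US gal × 3.785 L/gal = 17,865 L.
(a) Hardness to add: (225 − 83) = 142 mg/L as CaCO₃ × 17,865 L = 2537 g as CaCO₃.
(a) Moles of Ca²⁺ (1 mol Ca²⁺ ≡ 1 mol CaCO₃): 2537 / 100.1 g/mol = 25.34 mol.
(a) Mass of CaCl₂·2H₂O: 25.34 × 147 = 3725 g.

(b) [OCl⁻]/[HOCl] = 10^(pH − pKa) = 10^(6.84 − 7.59) = 10^-0.75 = 0.1778.
(b) Fraction as HOCl = 1 / (1 + 0.1778) = 0.849.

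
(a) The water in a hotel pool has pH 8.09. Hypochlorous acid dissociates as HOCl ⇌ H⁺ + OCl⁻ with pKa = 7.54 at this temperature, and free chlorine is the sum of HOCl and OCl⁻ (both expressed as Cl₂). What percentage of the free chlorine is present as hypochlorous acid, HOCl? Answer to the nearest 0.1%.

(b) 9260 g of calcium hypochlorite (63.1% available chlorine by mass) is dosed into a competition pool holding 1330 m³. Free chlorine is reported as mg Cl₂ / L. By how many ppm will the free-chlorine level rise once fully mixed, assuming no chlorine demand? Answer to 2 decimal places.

(a) 22.0%; (b) 4.39 ppm

(a) [OCl⁻]/[HOCl] = 10^(pH − pKa) = 10^(8.09 − 7.54) = 10^0.55 = 3.548.
(a) Fraction as HOCl = 1 / (1 + 3.548) = 0.2199.

(b) Volume: 1330 m³ = 1,330,000 L.
(b) Available chlorine delivered: 9260 g × 0.631 = 5843 g as Cl₂.
(b) Concentration rise: 5843 g / 1,330,000 L = 4.393 mg/L = 4.39 ppm.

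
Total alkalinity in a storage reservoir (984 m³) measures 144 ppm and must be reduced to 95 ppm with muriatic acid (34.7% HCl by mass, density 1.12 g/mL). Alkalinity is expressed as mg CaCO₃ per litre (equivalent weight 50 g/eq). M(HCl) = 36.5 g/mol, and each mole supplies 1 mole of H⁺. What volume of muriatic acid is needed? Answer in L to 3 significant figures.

Volume: 984 m³ = 984,000 L.
Alkalinity to neutralize: (144 − 95) = 49 mg/L as CaCO₃ × 984,000 L = 48,220 g as CaCO₃.
Equivalents of H⁺ required: 48,220 ÷ 50 g/eq = 964.3 eq = 964.3 mol HCl.
Mass of HCl: 964.3 × 36.5 = 35,200 g.
Mass of 34.7% solution: 35,200 / 0.347 = 101,400 g.
Volume: 101,400 g ÷ 1.12 g/mL = 90,570 mL.

90.6 L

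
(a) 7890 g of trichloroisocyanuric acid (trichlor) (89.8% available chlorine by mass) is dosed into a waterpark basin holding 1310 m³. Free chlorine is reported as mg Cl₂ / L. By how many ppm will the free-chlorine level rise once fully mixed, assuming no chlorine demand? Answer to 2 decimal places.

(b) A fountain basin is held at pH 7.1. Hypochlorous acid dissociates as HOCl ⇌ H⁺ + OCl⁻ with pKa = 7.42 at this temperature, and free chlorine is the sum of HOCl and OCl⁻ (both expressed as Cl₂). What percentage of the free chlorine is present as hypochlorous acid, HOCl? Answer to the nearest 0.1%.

(a) 5.41 ppm; (b) 67.6%

(a) Volume: 1310 m³ = 1,310,000 L.
(a) Available chlorine delivered: 7890 g × 0.898 = 7085 g as Cl₂.
(a) Concentration rise: 7085 g / 1,310,000 L = 5.409 mg/L = 5.41 ppm.

(b) [OCl⁻]/[HOCl] = 10^(pH − pKa) = 10^(7.1 − 7.42) = 10^-0.32 = 0.4786.
(b) Fraction as HOCl = 1 / (1 + 0.4786) = 0.6763.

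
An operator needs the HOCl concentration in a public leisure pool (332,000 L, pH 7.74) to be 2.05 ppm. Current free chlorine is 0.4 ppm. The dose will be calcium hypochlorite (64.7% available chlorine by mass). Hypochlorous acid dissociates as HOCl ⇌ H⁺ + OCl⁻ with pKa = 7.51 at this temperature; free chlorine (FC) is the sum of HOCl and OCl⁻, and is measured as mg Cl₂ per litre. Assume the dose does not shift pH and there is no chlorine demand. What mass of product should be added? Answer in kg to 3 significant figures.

[OCl⁻]/[HOCl] = 10^(pH − pKa) = 10^(7.74 − 7.51) = 1.698; fraction as HOCl = 1/(1 + 1.698) = 0.3706.
Free chlorine required for 2.05 ppm HOCl: 2.05 / 0.3706 = 5.531 ppm.
FC to add: 5.531 − 0.4 = 5.131 mg/L as Cl₂.
Cl₂ equivalent: 5.131 mg/L × 332,000 L = 1704 g.
Product at 64.7% available Cl: 1704 / 0.647 = 2633 g.

2.63 kg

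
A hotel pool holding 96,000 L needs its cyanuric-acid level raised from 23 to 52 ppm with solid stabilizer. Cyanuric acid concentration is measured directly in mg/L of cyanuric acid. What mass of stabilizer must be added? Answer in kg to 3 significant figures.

2.78 kg

CYA to add: (52 − 23) = 29 mg/L × 96,000 L = 2784 g cyanuric acid.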